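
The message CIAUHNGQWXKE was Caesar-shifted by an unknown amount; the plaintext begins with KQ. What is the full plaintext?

KQICPVOYEFSM

From the crib: C(2)−K(10)=-8≡18, so the shift is 18.
Subtract 18 from each ciphertext letter:
C(2): 2−18=-16≡10 → K
I(8): 8−18=-10≡16 → Q
A(0): 0−18=-18≡8 → I
U(20): 20−18=2 → C
H(7): 7−18=-11≡15 → P
N(13): 13−18=-5≡21 → V
G(6): 6−18=-12≡14 → O
Q(16): 16−18=-2≡24 → Y
W(22): 22−18=4 → E
X(23): 23−18=5 → F
K(10): 10−18=-8≡18 → S
E(4): 4−18=-14≡12 → M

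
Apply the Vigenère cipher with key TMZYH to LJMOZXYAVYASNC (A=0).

EVLMGQKZTFTEMA

Repeat the key across the message: TMZYHTMZYHTMZY
L(11)+T(19): 30≡4 → E
J(9)+M(12): 21 → V
M(12)+Z(25): 37≡11 → L
O(14)+Y(24): 38≡12 → M
Z(25)+H(7): 32≡6 → G
X(23)+T(19): 42≡16 → Q
Y(24)+M(12): 36≡10 → K
A(0)+Z(25): 25 → Z
V(21)+Y(24): 45≡19 → T
Y(24)+H(7): 31≡5 → F
A(0)+T(19): 19 → T
S(18)+M(12): 30≡4 → E
N(13)+Z(25): 38≡12 → M
C(2)+Y(24): 26≡0 → A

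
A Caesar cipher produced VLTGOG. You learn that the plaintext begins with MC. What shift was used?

9

From the crib: V(21)−M(12)=9, so the shift is 9.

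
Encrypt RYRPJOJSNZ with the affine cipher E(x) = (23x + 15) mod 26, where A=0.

QVQWOZONCS

R(17): 23·17+15=406≡16 → Q
Y(24): 23·24+15=567≡21 → V
R(17): 23·17+15=406≡16 → Q
P(15): 23·15+15=360≡22 → W
J(9): 23·9+15=222≡14 → O
O(14): 23·14+15=337≡25 → Z
J(9): 23·9+15=222≡14 → O
S(18): 23·18+15=429≡13 → N
N(13): 23·13+15=314≡2 → C
Z(25): 23·25+15=590≡18 → S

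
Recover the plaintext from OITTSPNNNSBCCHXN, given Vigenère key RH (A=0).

Repeat the key across the ciphertext: RHRHRHRHRHRHRHRH
O(14)−R(17): -3≡23 → X
I(8)−H(7): 1 → B
T(19)−R(17): 2 → C
T(19)−H(7): 12 → M
S(18)−R(17): 1 → B
P(15)−H(7): 8 → I
N(13)−R(17): -4≡22 → W
N(13)−H(7): 6 → G
N(13)−R(17): -4≡22 → W
S(18)−H(7): 11 → L
B(1)−R(17): -16≡10 → K
C(2)−H(7): -5≡21 → V
C(2)−R(17): -15≡11 → L
H(7)−H(7): 0 → A
X(23)−R(17): 6 → G
N(13)−H(7): 6 → G

XBCMBIWGWLKVLAGG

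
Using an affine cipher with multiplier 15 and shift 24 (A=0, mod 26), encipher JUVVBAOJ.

J(9): 15·9+24=159≡3 → D
U(20): 15·20+24=324≡12 → M
V(21): 15·21+24=339≡1 → B
V(21): 15·21+24=339≡1 → B
B(1): 15·1+24=39≡13 → N
A(0): 15·0+24=24 → Y
O(14): 15·14+24=234≡0 → A
J(9): 15·9+24=159≡3 → D

DMBBNYAD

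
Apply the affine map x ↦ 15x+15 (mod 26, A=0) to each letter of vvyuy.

v(21): 15·21+15=330≡18 → s
v(21): 15·21+15=330≡18 → s
y(24): 15·24+15=375≡11 → l
u(20): 15·20+15=315≡3 → d
y(24): 15·24+15=375≡11 → l

ssldl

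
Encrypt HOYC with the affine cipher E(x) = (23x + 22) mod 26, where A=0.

H(7): 23·7+22=183≡1 → B
O(14): 23·14+22=344≡6 → G
Y(24): 23·24+22=574≡2 → C
C(2): 23·2+22=68≡16 → Q

BGCQ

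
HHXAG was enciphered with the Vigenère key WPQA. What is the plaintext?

Repeat the key across the ciphertext: WPQAW
H(7)−W(22): -15≡11 → L
H(7)−P(15): -8≡18 → S
X(23)−Q(16): 7 → H
A(0)−A(0): 0 → A
G(6)−W(22): -16≡10 → K

LSHAK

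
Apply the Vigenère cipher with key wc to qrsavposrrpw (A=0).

mtocrrkuntly

Repeat the key across the message: wcwcwcwcwcwc
q(16)+w(22): 38≡12 → m
r(17)+c(2): 19 → t
s(18)+w(22): 40≡14 → o
a(0)+c(2): 2 → c
v(21)+w(22): 43≡17 → r
p(15)+c(2): 17 → r
o(14)+w(22): 36≡10 → k
s(18)+c(2): 20 → u
r(17)+w(22): 39≡13 → n
r(17)+c(2): 19 → t
p(15)+w(22): 37≡11 → l
w(22)+c(2): 24 → y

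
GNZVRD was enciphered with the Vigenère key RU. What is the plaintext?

PTIBAJ

Repeat the key across the ciphertext: RURURU
G(6)−R(17): -11≡15 → P
N(13)−U(20): -7≡19 → T
Z(25)−R(17): 8 → I
V(21)−U(20): 1 → B
R(17)−R(17): 0 → A
D(3)−U(20): -17≡9 → J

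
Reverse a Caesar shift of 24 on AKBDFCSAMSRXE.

A(0): 0−24=-24≡2 → C
K(10): 10−24=-14≡12 → M
B(1): 1−24=-23≡3 → D
D(3): 3−24=-21≡5 → F
F(5): 5−24=-19≡7 → H
C(2): 2−24=-22≡4 → E
S(18): 18−24=-6≡20 → U
A(0): 0−24=-24≡2 → C
M(12): 12−24=-12≡14 → O
S(18): 18−24=-6≡20 → U
R(17): 17−24=-7≡19 → T
X(23): 23−24=-1≡25 → Z
E(4): 4−24=-20≡6 → G

CMDFHEUCOUTZG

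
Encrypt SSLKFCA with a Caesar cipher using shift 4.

S(18): 18+4=22 → W
S(18): 18+4=22 → W
L(11): 11+4=15 → P
K(10): 10+4=14 → O
F(5): 5+4=9 → J
C(2): 2+4=6 → G
A(0): 0+4=4 → E

WWPOJGE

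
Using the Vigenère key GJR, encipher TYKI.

ZHBO

Repeat the key across the message: GJRG
T(19)+G(6): 25 → Z
Y(24)+J(9): 33≡7 → H
K(10)+R(17): 27≡1 → B
I(8)+G(6): 14 → O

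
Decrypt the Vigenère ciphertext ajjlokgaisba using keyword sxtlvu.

Repeat the key across the ciphertext: sxtlvusxtlvu
a(0)−s(18): -18≡8 → i
j(9)−x(23): -14≡12 → m
j(9)−t(19): -10≡16 → q
l(11)−l(11): 0 → a
o(14)−v(21): -7≡19 → t
k(10)−u(20): -10≡16 → q
g(6)−s(18): -12≡14 → o
a(0)−x(23): -23≡3 → d
i(8)−t(19): -11≡15 → p
s(18)−l(11): 7 → h
b(1)−v(21): -20≡6 → g
a(0)−u(20): -20≡6 → g

imqatqodphgg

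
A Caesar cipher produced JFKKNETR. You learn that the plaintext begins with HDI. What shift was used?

From the crib: J(9)−H(7)=2, so the shift is 2.

2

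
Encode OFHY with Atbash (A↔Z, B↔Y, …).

O(14) → L(11)
F(5) → U(20)
H(7) → S(18)
Y(24) → B(1)

LUSB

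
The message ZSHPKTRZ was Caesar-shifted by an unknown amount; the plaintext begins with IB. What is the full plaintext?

IBQYTCAI

From the crib: Z(25)−I(8)=17, so the shift is 17.
Subtract 17 from each ciphertext letter:
Z(25): 25−17=8 → I
S(18): 18−17=1 → B
H(7): 7−17=-10≡16 → Q
P(15): 15−17=-2≡24 → Y
K(10): 10−17=-7≡19 → T
T(19): 19−17=2 → C
R(17): 17−17=0 → A
Z(25): 25−17=8 → I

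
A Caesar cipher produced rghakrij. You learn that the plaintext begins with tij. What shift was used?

From the crib: r(17)−t(19)=-2≡24, so the shift is 24.

24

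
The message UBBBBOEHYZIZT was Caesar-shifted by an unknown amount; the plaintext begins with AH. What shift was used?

20

From the crib: U(20)−A(0)=20, so the shift is 20.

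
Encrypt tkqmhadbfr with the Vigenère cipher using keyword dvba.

Repeat the key across the message: dvbadvbadv
t(19)+d(3): 22 → w
k(10)+v(21): 31≡5 → f
q(16)+b(1): 17 → r
m(12)+a(0): 12 → m
h(7)+d(3): 10 → k
a(0)+v(21): 21 → v
d(3)+b(1): 4 → e
b(1)+a(0): 1 → b
f(5)+d(3): 8 → i
r(17)+v(21): 38≡12 → m

wfrmkvebim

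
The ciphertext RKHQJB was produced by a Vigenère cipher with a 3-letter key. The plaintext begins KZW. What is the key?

HLL

Subtract each crib letter from the matching ciphertext letter (mod 26):
R(17)−K(10)=7 → H
K(10)−Z(25)=-15≡11 → L
H(7)−W(22)=-15≡11 → L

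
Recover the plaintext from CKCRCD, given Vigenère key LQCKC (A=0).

Repeat the key across the ciphertext: LQCKCL
C(2)−L(11): -9≡17 → R
K(10)−Q(16): -6≡20 → U
C(2)−C(2): 0 → A
R(17)−K(10): 7 → H
C(2)−C(2): 0 → A
D(3)−L(11): -8≡18 → S

RUAHAS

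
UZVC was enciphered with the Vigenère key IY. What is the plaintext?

Repeat the key across the ciphertext: IYIY
U(20)−I(8): 12 → M
Z(25)−Y(24): 1 → B
V(21)−I(8): 13 → N
C(2)−Y(24): -22≡4 → E

MBNE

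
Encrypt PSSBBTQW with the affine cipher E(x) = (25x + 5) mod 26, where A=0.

P(15): 25·15+5=380≡16 → Q
S(18): 25·18+5=455≡13 → N
S(18): 25·18+5=455≡13 → N
B(1): 25·1+5=30≡4 → E
B(1): 25·1+5=30≡4 → E
T(19): 25·19+5=480≡12 → M
Q(16): 25·16+5=405≡15 → P
W(22): 25·22+5=555≡9 → J

QNNEEMPJ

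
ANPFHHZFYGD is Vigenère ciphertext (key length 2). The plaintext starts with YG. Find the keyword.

Subtract each crib letter from the matching ciphertext letter (mod 26):
A(0)−Y(24)=-24≡2 → C
N(13)−G(6)=7 → H

CH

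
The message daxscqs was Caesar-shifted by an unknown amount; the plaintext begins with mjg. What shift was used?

17

From the crib: d(3)−m(12)=-9≡17, so the shift is 17.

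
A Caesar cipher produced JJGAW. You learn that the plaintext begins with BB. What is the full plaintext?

From the crib: J(9)−B(1)=8, so the shift is 8.
Subtract 8 from each ciphertext letter:
J(9): 9−8=1 → B
J(9): 9−8=1 → B
G(6): 6−8=-2≡24 → Y
A(0): 0−8=-8≡18 → S
W(22): 22−8=14 → O

BBYSO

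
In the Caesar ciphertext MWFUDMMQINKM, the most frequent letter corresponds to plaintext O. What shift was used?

24

The most frequent ciphertext letter is M (appears 4 times).
M is position 12; O is position 14.
Shift = -2≡24.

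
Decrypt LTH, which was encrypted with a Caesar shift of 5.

L(11): 11−5=6 → G
T(19): 19−5=14 → O
H(7): 7−5=2 → C

GOC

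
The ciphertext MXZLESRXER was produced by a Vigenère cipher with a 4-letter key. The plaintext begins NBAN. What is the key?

ZWZY

Subtract each crib letter from the matching ciphertext letter (mod 26):
M(12)−N(13)=-1≡25 → Z
X(23)−B(1)=22 → W
Z(25)−A(0)=25 → Z
L(11)−N(13)=-2≡24 → Y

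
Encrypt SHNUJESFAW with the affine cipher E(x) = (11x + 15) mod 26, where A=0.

FOCBKHFSPX

S(18): 11·18+15=213≡5 → F
H(7): 11·7+15=92≡14 → O
N(13): 11·13+15=158≡2 → C
U(20): 11·20+15=235≡1 → B
J(9): 11·9+15=114≡10 → K
E(4): 11·4+15=59≡7 → H
S(18): 11·18+15=213≡5 → F
F(5): 11·5+15=70≡18 → S
A(0): 11·0+15=15 → P
W(22): 11·22+15=257≡23 → X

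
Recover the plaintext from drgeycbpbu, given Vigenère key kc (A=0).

tpwcoarnrs

Repeat the key across the ciphertext: kckckckckc
d(3)−k(10): -7≡19 → t
r(17)−c(2): 15 → p
g(6)−k(10): -4≡22 → w
e(4)−c(2): 2 → c
y(24)−k(10): 14 → o
c(2)−c(2): 0 → a
b(1)−k(10): -9≡17 → r
p(15)−c(2): 13 → n
b(1)−k(10): -9≡17 → r
u(20)−c(2): 18 → s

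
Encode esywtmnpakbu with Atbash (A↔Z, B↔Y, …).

vhbdgnmkzpyf

e(4) → v(21)
s(18) → h(7)
y(24) → b(1)
w(22) → d(3)
t(19) → g(6)
m(12) → n(13)
n(13) → m(12)
p(15) → k(10)
a(0) → z(25)
k(10) → p(15)
b(1) → y(24)
u(20) → f(5)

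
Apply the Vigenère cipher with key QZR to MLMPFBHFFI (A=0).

Repeat the key across the message: QZRQZRQZRQ
M(12)+Q(16): 28≡2 → C
L(11)+Z(25): 36≡10 → K
M(12)+R(17): 29≡3 → D
P(15)+Q(16): 31≡5 → F
F(5)+Z(25): 30≡4 → E
B(1)+R(17): 18 → S
H(7)+Q(16): 23 → X
F(5)+Z(25): 30≡4 → E
F(5)+R(17): 22 → W
I(8)+Q(16): 24 → Y

CKDFESXEWY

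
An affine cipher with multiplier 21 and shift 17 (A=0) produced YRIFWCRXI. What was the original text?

The inverse of 21 mod 26 is 5, since 21·5=105≡1. Apply D(y)=5·(y−17) mod 26:
Y(24): 5·(24−17)=35≡9 → J
R(17): 5·(17−17)=0 → A
I(8): 5·(8−17)=-45≡7 → H
F(5): 5·(5−17)=-60≡18 → S
W(22): 5·(22−17)=25 → Z
C(2): 5·(2−17)=-75≡3 → D
R(17): 5·(17−17)=0 → A
X(23): 5·(23−17)=30≡4 → E
I(8): 5·(8−17)=-45≡7 → H

JAHSZDAEH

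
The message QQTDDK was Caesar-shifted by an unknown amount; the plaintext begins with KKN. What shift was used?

6

From the crib: Q(16)−K(10)=6, so the shift is 6.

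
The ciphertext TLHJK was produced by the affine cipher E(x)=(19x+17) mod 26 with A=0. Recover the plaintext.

The inverse of 19 mod 26 is 11, since 19·11=209≡1. Apply D(y)=11·(y−17) mod 26:
T(19): 11·(19−17)=22 → W
L(11): 11·(11−17)=-66≡12 → M
H(7): 11·(7−17)=-110≡20 → U
J(9): 11·(9−17)=-88≡16 → Q
K(10): 11·(10−17)=-77≡1 → B

WMUQB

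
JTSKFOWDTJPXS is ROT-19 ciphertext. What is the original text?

J(9): 9−19=-10≡16 → Q
T(19): 19−19=0 → A
S(18): 18−19=-1≡25 → Z
K(10): 10−19=-9≡17 → R
F(5): 5−19=-14≡12 → M
O(14): 14−19=-5≡21 → V
W(22): 22−19=3 → D
D(3): 3−19=-16≡10 → K
T(19): 19−19=0 → A
J(9): 9−19=-10≡16 → Q
P(15): 15−19=-4≡22 → W
X(23): 23−19=4 → E
S(18): 18−19=-1≡25 → Z

QAZRMVDKAQWEZ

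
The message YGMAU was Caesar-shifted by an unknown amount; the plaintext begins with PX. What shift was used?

From the crib: Y(24)−P(15)=9, so the shift is 9.

9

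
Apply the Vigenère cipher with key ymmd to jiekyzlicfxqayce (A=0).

huqnwlxlarjtykoh

Repeat the key across the message: ymmdymmdymmdymmd
j(9)+y(24): 33≡7 → h
i(8)+m(12): 20 → u
e(4)+m(12): 16 → q
k(10)+d(3): 13 → n
y(24)+y(24): 48≡22 → w
z(25)+m(12): 37≡11 → l
l(11)+m(12): 23 → x
i(8)+d(3): 11 → l
c(2)+y(24): 26≡0 → a
f(5)+m(12): 17 → r
x(23)+m(12): 35≡9 → j
q(16)+d(3): 19 → t
a(0)+y(24): 24 → y
y(24)+m(12): 36≡10 → k
c(2)+m(12): 14 → o
e(4)+d(3): 7 → h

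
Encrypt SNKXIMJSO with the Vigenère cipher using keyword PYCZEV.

HLMWMHYQQ

Repeat the key across the message: PYCZEVPYC
S(18)+P(15): 33≡7 → H
N(13)+Y(24): 37≡11 → L
K(10)+C(2): 12 → M
X(23)+Z(25): 48≡22 → W
I(8)+E(4): 12 → M
M(12)+V(21): 33≡7 → H
J(9)+P(15): 24 → Y
S(18)+Y(24): 42≡16 → Q
O(14)+C(2): 16 → Q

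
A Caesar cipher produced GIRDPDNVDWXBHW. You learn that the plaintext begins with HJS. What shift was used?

From the crib: G(6)−H(7)=-1≡25, so the shift is 25.

25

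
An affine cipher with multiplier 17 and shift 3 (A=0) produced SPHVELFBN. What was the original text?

HQOYXCUGW

The inverse of 17 mod 26 is 23, since 17·23=391≡1. Apply D(y)=23·(y−3) mod 26:
S(18): 23·(18−3)=345≡7 → H
P(15): 23·(15−3)=276≡16 → Q
H(7): 23·(7−3)=92≡14 → O
V(21): 23·(21−3)=414≡24 → Y
E(4): 23·(4−3)=23 → X
L(11): 23·(11−3)=184≡2 → C
F(5): 23·(5−3)=46≡20 → U
B(1): 23·(1−3)=-46≡6 → G
N(13): 23·(13−3)=230≡22 → W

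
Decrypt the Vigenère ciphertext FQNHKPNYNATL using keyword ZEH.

GMGIGIOUGBPE

Repeat the key across the ciphertext: ZEHZEHZEHZEH
F(5)−Z(25): -20≡6 → G
Q(16)−E(4): 12 → M
N(13)−H(7): 6 → G
H(7)−Z(25): -18≡8 → I
K(10)−E(4): 6 → G
P(15)−H(7): 8 → I
N(13)−Z(25): -12≡14 → O
Y(24)−E(4): 20 → U
N(13)−H(7): 6 → G
A(0)−Z(25): -25≡1 → B
T(19)−E(4): 15 → P
L(11)−H(7): 4 → E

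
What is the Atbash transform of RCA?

IXZ

R(17) → I(8)
C(2) → X(23)
A(0) → Z(25)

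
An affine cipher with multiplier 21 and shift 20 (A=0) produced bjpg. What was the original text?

The inverse of 21 mod 26 is 5, since 21·5=105≡1. Apply D(y)=5·(y−20) mod 26:
b(1): 5·(1−20)=-95≡9 → j
j(9): 5·(9−20)=-55≡23 → x
p(15): 5·(15−20)=-25≡1 → b
g(6): 5·(6−20)=-70≡8 → i

jxbi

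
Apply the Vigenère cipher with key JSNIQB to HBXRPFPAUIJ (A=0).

Repeat the key across the message: JSNIQBJSNIQ
H(7)+J(9): 16 → Q
B(1)+S(18): 19 → T
X(23)+N(13): 36≡10 → K
R(17)+I(8): 25 → Z
P(15)+Q(16): 31≡5 → F
F(5)+B(1): 6 → G
P(15)+J(9): 24 → Y
A(0)+S(18): 18 → S
U(20)+N(13): 33≡7 → H
I(8)+I(8): 16 → Q
J(9)+Q(16): 25 → Z

QTKZFGYSHQZ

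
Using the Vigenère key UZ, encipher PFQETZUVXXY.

JEKDNYOURWS

Repeat the key across the message: UZUZUZUZUZU
P(15)+U(20): 35≡9 → J
F(5)+Z(25): 30≡4 → E
Q(16)+U(20): 36≡10 → K
E(4)+Z(25): 29≡3 → D
T(19)+U(20): 39≡13 → N
Z(25)+Z(25): 50≡24 → Y
U(20)+U(20): 40≡14 → O
V(21)+Z(25): 46≡20 → U
X(23)+U(20): 43≡17 → R
X(23)+Z(25): 48≡22 → W
Y(24)+U(20): 44≡18 → S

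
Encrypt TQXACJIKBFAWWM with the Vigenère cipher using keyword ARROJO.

THOOLXIBSTJKWD

Repeat the key across the message: ARROJOARROJOAR
T(19)+A(0): 19 → T
Q(16)+R(17): 33≡7 → H
X(23)+R(17): 40≡14 → O
A(0)+O(14): 14 → O
C(2)+J(9): 11 → L
J(9)+O(14): 23 → X
I(8)+A(0): 8 → I
K(10)+R(17): 27≡1 → B
B(1)+R(17): 18 → S
F(5)+O(14): 19 → T
A(0)+J(9): 9 → J
W(22)+O(14): 36≡10 → K
W(22)+A(0): 22 → W
M(12)+R(17): 29≡3 → D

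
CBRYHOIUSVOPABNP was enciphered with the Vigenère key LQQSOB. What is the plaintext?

RLBGTNXECDAOPLXX

Repeat the key across the ciphertext: LQQSOBLQQSOBLQQS
C(2)−L(11): -9≡17 → R
B(1)−Q(16): -15≡11 → L
R(17)−Q(16): 1 → B
Y(24)−S(18): 6 → G
H(7)−O(14): -7≡19 → T
O(14)−B(1): 13 → N
I(8)−L(11): -3≡23 → X
U(20)−Q(16): 4 → E
S(18)−Q(16): 2 → C
V(21)−S(18): 3 → D
O(14)−O(14): 0 → A
P(15)−B(1): 14 → O
A(0)−L(11): -11≡15 → P
B(1)−Q(16): -15≡11 → L
N(13)−Q(16): -3≡23 → X
P(15)−S(18): -3≡23 → X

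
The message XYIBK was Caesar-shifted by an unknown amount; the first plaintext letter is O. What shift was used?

9

From the crib: X(23)−O(14)=9, so the shift is 9.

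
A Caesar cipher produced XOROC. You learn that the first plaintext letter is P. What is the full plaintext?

PGJGU

From the crib: X(23)−P(15)=8, so the shift is 8.
Subtract 8 from each ciphertext letter:
X(23): 23−8=15 → P
O(14): 14−8=6 → G
R(17): 17−8=9 → J
O(14): 14−8=6 → G
C(2): 2−8=-6≡20 → U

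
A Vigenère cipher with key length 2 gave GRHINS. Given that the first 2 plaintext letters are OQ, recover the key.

SB

Subtract each crib letter from the matching ciphertext letter (mod 26):
G(6)−O(14)=-8≡18 → S
R(17)−Q(16)=1 → B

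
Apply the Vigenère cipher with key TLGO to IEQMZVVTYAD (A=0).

Repeat the key across the message: TLGOTLGOTLG
I(8)+T(19): 27≡1 → B
E(4)+L(11): 15 → P
Q(16)+G(6): 22 → W
M(12)+O(14): 26≡0 → A
Z(25)+T(19): 44≡18 → S
V(21)+L(11): 32≡6 → G
V(21)+G(6): 27≡1 → B
T(19)+O(14): 33≡7 → H
Y(24)+T(19): 43≡17 → R
A(0)+L(11): 11 → L
D(3)+G(6): 9 → J

BPWASGBHRLJ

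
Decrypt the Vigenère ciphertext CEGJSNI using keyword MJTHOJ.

Repeat the key across the ciphertext: MJTHOJM
C(2)−M(12): -10≡16 → Q
E(4)−J(9): -5≡21 → V
G(6)−T(19): -13≡13 → N
J(9)−H(7): 2 → C
S(18)−O(14): 4 → E
N(13)−J(9): 4 → E
I(8)−M(12): -4≡22 → W

QVNCEEW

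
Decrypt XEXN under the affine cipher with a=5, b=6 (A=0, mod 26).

The inverse of 5 mod 26 is 21, since 5·21=105≡1. Apply D(y)=21·(y−6) mod 26:
X(23): 21·(23−6)=357≡19 → T
E(4): 21·(4−6)=-42≡10 → K
X(23): 21·(23−6)=357≡19 → T
N(13): 21·(13−6)=147≡17 → R

TKTR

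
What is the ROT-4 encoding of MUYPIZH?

M(12): 12+4=16 → Q
U(20): 20+4=24 → Y
Y(24): 24+4=28≡2 → C
P(15): 15+4=19 → T
I(8): 8+4=12 → M
Z(25): 25+4=29≡3 → D
H(7): 7+4=11 → L

QYCTMDL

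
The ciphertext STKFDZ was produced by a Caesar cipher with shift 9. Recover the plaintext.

S(18): 18−9=9 → J
T(19): 19−9=10 → K
K(10): 10−9=1 → B
F(5): 5−9=-4≡22 → W
D(3): 3−9=-6≡20 → U
Z(25): 25−9=16 → Q

JKBWUQ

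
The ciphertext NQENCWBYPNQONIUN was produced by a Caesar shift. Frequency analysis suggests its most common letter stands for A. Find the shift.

13

The most frequent ciphertext letter is N (appears 5 times).
N is position 13; A is position 0.
Shift = 13.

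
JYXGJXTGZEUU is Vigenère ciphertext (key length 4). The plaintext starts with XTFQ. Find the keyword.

Subtract each crib letter from the matching ciphertext letter (mod 26):
J(9)−X(23)=-14≡12 → M
Y(24)−T(19)=5 → F
X(23)−F(5)=18 → S
G(6)−Q(16)=-10≡16 → Q

MFSQ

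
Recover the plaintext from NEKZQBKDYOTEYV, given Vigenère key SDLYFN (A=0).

Repeat the key across the ciphertext: SDLYFNSDLYFNSD
N(13)−S(18): -5≡21 → V
E(4)−D(3): 1 → B
K(10)−L(11): -1≡25 → Z
Z(25)−Y(24): 1 → B
Q(16)−F(5): 11 → L
B(1)−N(13): -12≡14 → O
K(10)−S(18): -8≡18 → S
D(3)−D(3): 0 → A
Y(24)−L(11): 13 → N
O(14)−Y(24): -10≡16 → Q
T(19)−F(5): 14 → O
E(4)−N(13): -9≡17 → R
Y(24)−S(18): 6 → G
V(21)−D(3): 18 → S

VBZBLOSANQORGS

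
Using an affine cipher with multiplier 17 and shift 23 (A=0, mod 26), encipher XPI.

YSD

X(23): 17·23+23=414≡24 → Y
P(15): 17·15+23=278≡18 → S
I(8): 17·8+23=159≡3 → D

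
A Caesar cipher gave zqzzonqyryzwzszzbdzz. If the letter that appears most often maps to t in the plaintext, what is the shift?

The most frequent ciphertext letter is z (appears 9 times).
z is position 25; t is position 19.
Shift = 6.

6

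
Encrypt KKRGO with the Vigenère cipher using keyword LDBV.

Repeat the key across the message: LDBVL
K(10)+L(11): 21 → V
K(10)+D(3): 13 → N
R(17)+B(1): 18 → S
G(6)+V(21): 27≡1 → B
O(14)+L(11): 25 → Z

VNSBZ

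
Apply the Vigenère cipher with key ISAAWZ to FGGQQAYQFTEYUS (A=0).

Repeat the key across the message: ISAAWZISAAWZIS
F(5)+I(8): 13 → N
G(6)+S(18): 24 → Y
G(6)+A(0): 6 → G
Q(16)+A(0): 16 → Q
Q(16)+W(22): 38≡12 → M
A(0)+Z(25): 25 → Z
Y(24)+I(8): 32≡6 → G
Q(16)+S(18): 34≡8 → I
F(5)+A(0): 5 → F
T(19)+A(0): 19 → T
E(4)+W(22): 26≡0 → A
Y(24)+Z(25): 49≡23 → X
U(20)+I(8): 28≡2 → C
S(18)+S(18): 36≡10 → K

NYGQMZGIFTAXCK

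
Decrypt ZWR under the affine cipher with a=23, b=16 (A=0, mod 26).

The inverse of 23 mod 26 is 17, since 23·17=391≡1. Apply D(y)=17·(y−16) mod 26:
Z(25): 17·(25−16)=153≡23 → X
W(22): 17·(22−16)=102≡24 → Y
R(17): 17·(17−16)=17 → R

XYR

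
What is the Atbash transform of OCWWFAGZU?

LXDDUZTAF

O(14) → L(11)
C(2) → X(23)
W(22) → D(3)
W(22) → D(3)
F(5) → U(20)
A(0) → Z(25)
G(6) → T(19)
Z(25) → A(0)
U(20) → F(5)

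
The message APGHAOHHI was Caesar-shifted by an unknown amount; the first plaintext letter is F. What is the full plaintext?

FULMFTMMN

From the crib: A(0)−F(5)=-5≡21, so the shift is 21.
Subtract 21 from each ciphertext letter:
A(0): 0−21=-21≡5 → F
P(15): 15−21=-6≡20 → U
G(6): 6−21=-15≡11 → L
H(7): 7−21=-14≡12 → M
A(0): 0−21=-21≡5 → F
O(14): 14−21=-7≡19 → T
H(7): 7−21=-14≡12 → M
H(7): 7−21=-14≡12 → M
I(8): 8−21=-13≡13 → N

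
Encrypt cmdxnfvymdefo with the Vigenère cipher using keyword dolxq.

Repeat the key across the message: dolxqdolxqdol
c(2)+d(3): 5 → f
m(12)+o(14): 26≡0 → a
d(3)+l(11): 14 → o
x(23)+x(23): 46≡20 → u
n(13)+q(16): 29≡3 → d
f(5)+d(3): 8 → i
v(21)+o(14): 35≡9 → j
y(24)+l(11): 35≡9 → j
m(12)+x(23): 35≡9 → j
d(3)+q(16): 19 → t
e(4)+d(3): 7 → h
f(5)+o(14): 19 → t
o(14)+l(11): 25 → z

faoudijjjthtz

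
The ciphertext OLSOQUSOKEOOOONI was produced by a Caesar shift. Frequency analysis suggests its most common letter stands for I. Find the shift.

6

The most frequent ciphertext letter is O (appears 7 times).
O is position 14; I is position 8.
Shift = 6.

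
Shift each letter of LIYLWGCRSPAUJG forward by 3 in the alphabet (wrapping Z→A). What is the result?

OLBOZJFUVSDXMJ

L(11): 11+3=14 → O
I(8): 8+3=11 → L
Y(24): 24+3=27≡1 → B
L(11): 11+3=14 → O
W(22): 22+3=25 → Z
G(6): 6+3=9 → J
C(2): 2+3=5 → F
R(17): 17+3=20 → U
S(18): 18+3=21 → V
P(15): 15+3=18 → S
A(0): 0+3=3 → D
U(20): 20+3=23 → X
J(9): 9+3=12 → M
G(6): 6+3=9 → J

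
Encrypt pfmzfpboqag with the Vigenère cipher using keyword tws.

ibesbhukitc

Repeat the key across the message: twstwstwstw
p(15)+t(19): 34≡8 → i
f(5)+w(22): 27≡1 → b
m(12)+s(18): 30≡4 → e
z(25)+t(19): 44≡18 → s
f(5)+w(22): 27≡1 → b
p(15)+s(18): 33≡7 → h
b(1)+t(19): 20 → u
o(14)+w(22): 36≡10 → k
q(16)+s(18): 34≡8 → i
a(0)+t(19): 19 → t
g(6)+w(22): 28≡2 → c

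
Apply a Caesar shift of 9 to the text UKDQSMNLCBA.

DTMZBVWULKJ

U(20): 20+9=29≡3 → D
K(10): 10+9=19 → T
D(3): 3+9=12 → M
Q(16): 16+9=25 → Z
S(18): 18+9=27≡1 → B
M(12): 12+9=21 → V
N(13): 13+9=22 → W
L(11): 11+9=20 → U
C(2): 2+9=11 → L
B(1): 1+9=10 → K
A(0): 0+9=9 → J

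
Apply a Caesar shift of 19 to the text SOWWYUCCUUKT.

S(18): 18+19=37≡11 → L
O(14): 14+19=33≡7 → H
W(22): 22+19=41≡15 → P
W(22): 22+19=41≡15 → P
Y(24): 24+19=43≡17 → R
U(20): 20+19=39≡13 → N
C(2): 2+19=21 → V
C(2): 2+19=21 → V
U(20): 20+19=39≡13 → N
U(20): 20+19=39≡13 → N
K(10): 10+19=29≡3 → D
T(19): 19+19=38≡12 → M

LHPPRNVVNNDM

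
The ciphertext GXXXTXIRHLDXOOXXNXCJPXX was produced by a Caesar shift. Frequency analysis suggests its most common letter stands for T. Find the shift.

The most frequent ciphertext letter is X (appears 10 times).
X is position 23; T is position 19.
Shift = 4.

4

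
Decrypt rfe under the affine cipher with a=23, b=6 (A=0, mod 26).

The inverse of 23 mod 26 is 17, since 23·17=391≡1. Apply D(y)=17·(y−6) mod 26:
r(17): 17·(17−6)=187≡5 → f
f(5): 17·(5−6)=-17≡9 → j
e(4): 17·(4−6)=-34≡18 → s

fjs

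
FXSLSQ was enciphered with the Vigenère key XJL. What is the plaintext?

Repeat the key across the ciphertext: XJLXJL
F(5)−X(23): -18≡8 → I
X(23)−J(9): 14 → O
S(18)−L(11): 7 → H
L(11)−X(23): -12≡14 → O
S(18)−J(9): 9 → J
Q(16)−L(11): 5 → F

IOHOJF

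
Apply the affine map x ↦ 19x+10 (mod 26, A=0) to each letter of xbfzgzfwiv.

fdbrurbmgt

x(23): 19·23+10=447≡5 → f
b(1): 19·1+10=29≡3 → d
f(5): 19·5+10=105≡1 → b
z(25): 19·25+10=485≡17 → r
g(6): 19·6+10=124≡20 → u
z(25): 19·25+10=485≡17 → r
f(5): 19·5+10=105≡1 → b
w(22): 19·22+10=428≡12 → m
i(8): 19·8+10=162≡6 → g
v(21): 19·21+10=409≡19 → t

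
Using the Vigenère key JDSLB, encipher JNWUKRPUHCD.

Repeat the key across the message: JDSLBJDSLBJ
J(9)+J(9): 18 → S
N(13)+D(3): 16 → Q
W(22)+S(18): 40≡14 → O
U(20)+L(11): 31≡5 → F
K(10)+B(1): 11 → L
R(17)+J(9): 26≡0 → A
P(15)+D(3): 18 → S
U(20)+S(18): 38≡12 → M
H(7)+L(11): 18 → S
C(2)+B(1): 3 → D
D(3)+J(9): 12 → M

SQOFLASMSDM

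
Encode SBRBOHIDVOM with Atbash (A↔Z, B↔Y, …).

HYIYLSRWELN

S(18) → H(7)
B(1) → Y(24)
R(17) → I(8)
B(1) → Y(24)
O(14) → L(11)
H(7) → S(18)
I(8) → R(17)
D(3) → W(22)
V(21) → E(4)
O(14) → L(11)
M(12) → N(13)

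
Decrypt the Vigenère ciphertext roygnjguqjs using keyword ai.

Repeat the key across the ciphertext: aiaiaiaiaia
r(17)−a(0): 17 → r
o(14)−i(8): 6 → g
y(24)−a(0): 24 → y
g(6)−i(8): -2≡24 → y
n(13)−a(0): 13 → n
j(9)−i(8): 1 → b
g(6)−a(0): 6 → g
u(20)−i(8): 12 → m
q(16)−a(0): 16 → q
j(9)−i(8): 1 → b
s(18)−a(0): 18 → s

rgyynbgmqbs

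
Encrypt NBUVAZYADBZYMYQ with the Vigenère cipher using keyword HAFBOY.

Repeat the key across the message: HAFBOYHAFBOYHAF
N(13)+H(7): 20 → U
B(1)+A(0): 1 → B
U(20)+F(5): 25 → Z
V(21)+B(1): 22 → W
A(0)+O(14): 14 → O
Z(25)+Y(24): 49≡23 → X
Y(24)+H(7): 31≡5 → F
A(0)+A(0): 0 → A
D(3)+F(5): 8 → I
B(1)+B(1): 2 → C
Z(25)+O(14): 39≡13 → N
Y(24)+Y(24): 48≡22 → W
M(12)+H(7): 19 → T
Y(24)+A(0): 24 → Y
Q(16)+F(5): 21 → V

UBZWOXFAICNWTYV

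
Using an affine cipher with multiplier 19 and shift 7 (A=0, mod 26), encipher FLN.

YIU

F(5): 19·5+7=102≡24 → Y
L(11): 19·11+7=216≡8 → I
N(13): 19·13+7=254≡20 → U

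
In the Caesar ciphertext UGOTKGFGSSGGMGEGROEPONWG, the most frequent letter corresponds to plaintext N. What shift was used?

The most frequent ciphertext letter is G (appears 8 times).
G is position 6; N is position 13.
Shift = -7≡19.

19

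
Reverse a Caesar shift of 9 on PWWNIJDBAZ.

P(15): 15−9=6 → G
W(22): 22−9=13 → N
W(22): 22−9=13 → N
N(13): 13−9=4 → E
I(8): 8−9=-1≡25 → Z
J(9): 9−9=0 → A
D(3): 3−9=-6≡20 → U
B(1): 1−9=-8≡18 → S
A(0): 0−9=-9≡17 → R
Z(25): 25−9=16 → Q

GNNEZAUSRQ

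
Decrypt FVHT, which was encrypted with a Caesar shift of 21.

KAMY

F(5): 5−21=-16≡10 → K
V(21): 21−21=0 → A
H(7): 7−21=-14≡12 → M
T(19): 19−21=-2≡24 → Y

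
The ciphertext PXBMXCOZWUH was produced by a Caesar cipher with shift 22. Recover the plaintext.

TBFQBGSDAYL

P(15): 15−22=-7≡19 → T
X(23): 23−22=1 → B
B(1): 1−22=-21≡5 → F
M(12): 12−22=-10≡16 → Q
X(23): 23−22=1 → B
C(2): 2−22=-20≡6 → G
O(14): 14−22=-8≡18 → S
Z(25): 25−22=3 → D
W(22): 22−22=0 → A
U(20): 20−22=-2≡24 → Y
H(7): 7−22=-15≡11 → L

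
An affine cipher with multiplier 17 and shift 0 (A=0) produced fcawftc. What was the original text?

luamlvu

The inverse of 17 mod 26 is 23, since 17·23=391≡1. Apply D(y)=23·(y−0) mod 26:
f(5): 23·(5−0)=115≡11 → l
c(2): 23·(2−0)=46≡20 → u
a(0): 23·(0−0)=0 → a
w(22): 23·(22−0)=506≡12 → m
f(5): 23·(5−0)=115≡11 → l
t(19): 23·(19−0)=437≡21 → v
c(2): 23·(2−0)=46≡20 → u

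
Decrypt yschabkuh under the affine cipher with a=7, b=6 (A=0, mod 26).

kyspodicp

The inverse of 7 mod 26 is 15, since 7·15=105≡1. Apply D(y)=15·(y−6) mod 26:
y(24): 15·(24−6)=270≡10 → k
s(18): 15·(18−6)=180≡24 → y
c(2): 15·(2−6)=-60≡18 → s
h(7): 15·(7−6)=15 → p
a(0): 15·(0−6)=-90≡14 → o
b(1): 15·(1−6)=-75≡3 → d
k(10): 15·(10−6)=60≡8 → i
u(20): 15·(20−6)=210≡2 → c
h(7): 15·(7−6)=15 → p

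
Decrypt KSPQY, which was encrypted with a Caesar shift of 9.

K(10): 10−9=1 → B
S(18): 18−9=9 → J
P(15): 15−9=6 → G
Q(16): 16−9=7 → H
Y(24): 24−9=15 → P

BJGHP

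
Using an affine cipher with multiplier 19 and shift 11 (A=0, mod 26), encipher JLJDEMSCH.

AMAQJFPXO

J(9): 19·9+11=182≡0 → A
L(11): 19·11+11=220≡12 → M
J(9): 19·9+11=182≡0 → A
D(3): 19·3+11=68≡16 → Q
E(4): 19·4+11=87≡9 → J
M(12): 19·12+11=239≡5 → F
S(18): 19·18+11=353≡15 → P
C(2): 19·2+11=49≡23 → X
H(7): 19·7+11=144≡14 → O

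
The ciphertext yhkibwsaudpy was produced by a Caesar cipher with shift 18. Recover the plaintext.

y(24): 24−18=6 → g
h(7): 7−18=-11≡15 → p
k(10): 10−18=-8≡18 → s
i(8): 8−18=-10≡16 → q
b(1): 1−18=-17≡9 → j
w(22): 22−18=4 → e
s(18): 18−18=0 → a
a(0): 0−18=-18≡8 → i
u(20): 20−18=2 → c
d(3): 3−18=-15≡11 → l
p(15): 15−18=-3≡23 → x
y(24): 24−18=6 → g

gpsqjeaiclxg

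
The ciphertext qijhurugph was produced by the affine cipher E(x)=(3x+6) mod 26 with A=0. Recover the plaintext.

The inverse of 3 mod 26 is 9, since 3·9=27≡1. Apply D(y)=9·(y−6) mod 26:
q(16): 9·(16−6)=90≡12 → m
i(8): 9·(8−6)=18 → s
j(9): 9·(9−6)=27≡1 → b
h(7): 9·(7−6)=9 → j
u(20): 9·(20−6)=126≡22 → w
r(17): 9·(17−6)=99≡21 → v
u(20): 9·(20−6)=126≡22 → w
g(6): 9·(6−6)=0 → a
p(15): 9·(15−6)=81≡3 → d
h(7): 9·(7−6)=9 → j

msbjwvwadj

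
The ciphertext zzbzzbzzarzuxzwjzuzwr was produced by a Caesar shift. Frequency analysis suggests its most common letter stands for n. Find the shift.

12

The most frequent ciphertext letter is z (appears 10 times).
z is position 25; n is position 13.
Shift = 12.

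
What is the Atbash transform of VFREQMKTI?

V(21) → E(4)
F(5) → U(20)
R(17) → I(8)
E(4) → V(21)
Q(16) → J(9)
M(12) → N(13)
K(10) → P(15)
T(19) → G(6)
I(8) → R(17)

EUIVJNPGR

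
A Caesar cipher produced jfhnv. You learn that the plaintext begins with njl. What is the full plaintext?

From the crib: j(9)−n(13)=-4≡22, so the shift is 22.
Subtract 22 from each ciphertext letter:
j(9): 9−22=-13≡13 → n
f(5): 5−22=-17≡9 → j
h(7): 7−22=-15≡11 → l
n(13): 13−22=-9≡17 → r
v(21): 21−22=-1≡25 → z

njlrz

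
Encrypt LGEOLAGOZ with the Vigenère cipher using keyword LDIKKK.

WJMYVKRRH

Repeat the key across the message: LDIKKKLDI
L(11)+L(11): 22 → W
G(6)+D(3): 9 → J
E(4)+I(8): 12 → M
O(14)+K(10): 24 → Y
L(11)+K(10): 21 → V
A(0)+K(10): 10 → K
G(6)+L(11): 17 → R
O(14)+D(3): 17 → R
Z(25)+I(8): 33≡7 → H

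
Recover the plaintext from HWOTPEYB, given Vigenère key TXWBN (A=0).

OZSSCLBF

Repeat the key across the ciphertext: TXWBNTXW
H(7)−T(19): -12≡14 → O
W(22)−X(23): -1≡25 → Z
O(14)−W(22): -8≡18 → S
T(19)−B(1): 18 → S
P(15)−N(13): 2 → C
E(4)−T(19): -15≡11 → L
Y(24)−X(23): 1 → B
B(1)−W(22): -21≡5 → F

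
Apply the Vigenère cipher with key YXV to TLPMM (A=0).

Repeat the key across the message: YXVYX
T(19)+Y(24): 43≡17 → R
L(11)+X(23): 34≡8 → I
P(15)+V(21): 36≡10 → K
M(12)+Y(24): 36≡10 → K
M(12)+X(23): 35≡9 → J

RIKKJ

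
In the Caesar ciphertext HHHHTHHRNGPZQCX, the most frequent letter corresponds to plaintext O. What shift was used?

19

The most frequent ciphertext letter is H (appears 6 times).
H is position 7; O is position 14.
Shift = -7≡19.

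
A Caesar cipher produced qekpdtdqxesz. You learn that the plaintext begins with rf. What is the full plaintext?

From the crib: q(16)−r(17)=-1≡25, so the shift is 25.
Subtract 25 from each ciphertext letter:
q(16): 16−25=-9≡17 → r
e(4): 4−25=-21≡5 → f
k(10): 10−25=-15≡11 → l
p(15): 15−25=-10≡16 → q
d(3): 3−25=-22≡4 → e
t(19): 19−25=-6≡20 → u
d(3): 3−25=-22≡4 → e
q(16): 16−25=-9≡17 → r
x(23): 23−25=-2≡24 → y
e(4): 4−25=-21≡5 → f
s(18): 18−25=-7≡19 → t
z(25): 25−25=0 → a

rflqeueryfta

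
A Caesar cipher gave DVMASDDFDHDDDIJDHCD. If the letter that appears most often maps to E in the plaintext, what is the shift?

The most frequent ciphertext letter is D (appears 9 times).
D is position 3; E is position 4.
Shift = -1≡25.

25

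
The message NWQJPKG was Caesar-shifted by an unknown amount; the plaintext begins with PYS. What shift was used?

From the crib: N(13)−P(15)=-2≡24, so the shift is 24.

24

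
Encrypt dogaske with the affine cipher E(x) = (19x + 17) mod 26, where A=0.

d(3): 19·3+17=74≡22 → w
o(14): 19·14+17=283≡23 → x
g(6): 19·6+17=131≡1 → b
a(0): 19·0+17=17 → r
s(18): 19·18+17=359≡21 → v
k(10): 19·10+17=207≡25 → z
e(4): 19·4+17=93≡15 → p

wxbrvzp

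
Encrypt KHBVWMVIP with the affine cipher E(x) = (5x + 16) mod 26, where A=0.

K(10): 5·10+16=66≡14 → O
H(7): 5·7+16=51≡25 → Z
B(1): 5·1+16=21 → V
V(21): 5·21+16=121≡17 → R
W(22): 5·22+16=126≡22 → W
M(12): 5·12+16=76≡24 → Y
V(21): 5·21+16=121≡17 → R
I(8): 5·8+16=56≡4 → E
P(15): 5·15+16=91≡13 → N

OZVRWYREN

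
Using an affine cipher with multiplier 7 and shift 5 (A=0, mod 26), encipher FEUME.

F(5): 7·5+5=40≡14 → O
E(4): 7·4+5=33≡7 → H
U(20): 7·20+5=145≡15 → P
M(12): 7·12+5=89≡11 → L
E(4): 7·4+5=33≡7 → H

OHPLH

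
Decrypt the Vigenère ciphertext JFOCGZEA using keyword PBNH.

UEBVRYRT

Repeat the key across the ciphertext: PBNHPBNH
J(9)−P(15): -6≡20 → U
F(5)−B(1): 4 → E
O(14)−N(13): 1 → B
C(2)−H(7): -5≡21 → V
G(6)−P(15): -9≡17 → R
Z(25)−B(1): 24 → Y
E(4)−N(13): -9≡17 → R
A(0)−H(7): -7≡19 → T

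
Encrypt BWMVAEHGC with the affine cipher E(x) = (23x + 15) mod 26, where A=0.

B(1): 23·1+15=38≡12 → M
W(22): 23·22+15=521≡1 → B
M(12): 23·12+15=291≡5 → F
V(21): 23·21+15=498≡4 → E
A(0): 23·0+15=15 → P
E(4): 23·4+15=107≡3 → D
H(7): 23·7+15=176≡20 → U
G(6): 23·6+15=153≡23 → X
C(2): 23·2+15=61≡9 → J

MBFEPDUXJ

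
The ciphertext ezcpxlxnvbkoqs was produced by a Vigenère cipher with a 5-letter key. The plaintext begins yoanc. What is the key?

glccv

Subtract each crib letter from the matching ciphertext letter (mod 26):
e(4)−y(24)=-20≡6 → g
z(25)−o(14)=11 → l
c(2)−a(0)=2 → c
p(15)−n(13)=2 → c
x(23)−c(2)=21 → v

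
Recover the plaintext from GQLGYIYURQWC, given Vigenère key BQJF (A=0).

FACBXSPPQANX

Repeat the key across the ciphertext: BQJFBQJFBQJF
G(6)−B(1): 5 → F
Q(16)−Q(16): 0 → A
L(11)−J(9): 2 → C
G(6)−F(5): 1 → B
Y(24)−B(1): 23 → X
I(8)−Q(16): -8≡18 → S
Y(24)−J(9): 15 → P
U(20)−F(5): 15 → P
R(17)−B(1): 16 → Q
Q(16)−Q(16): 0 → A
W(22)−J(9): 13 → N
C(2)−F(5): -3≡23 → X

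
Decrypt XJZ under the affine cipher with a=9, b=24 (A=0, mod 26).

The inverse of 9 mod 26 is 3, since 9·3=27≡1. Apply D(y)=3·(y−24) mod 26:
X(23): 3·(23−24)=-3≡23 → X
J(9): 3·(9−24)=-45≡7 → H
Z(25): 3·(25−24)=3 → D

XHD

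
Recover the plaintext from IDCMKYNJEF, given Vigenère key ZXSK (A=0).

JGKCLBVZFI

Repeat the key across the ciphertext: ZXSKZXSKZX
I(8)−Z(25): -17≡9 → J
D(3)−X(23): -20≡6 → G
C(2)−S(18): -16≡10 → K
M(12)−K(10): 2 → C
K(10)−Z(25): -15≡11 → L
Y(24)−X(23): 1 → B
N(13)−S(18): -5≡21 → V
J(9)−K(10): -1≡25 → Z
E(4)−Z(25): -21≡5 → F
F(5)−X(23): -18≡8 → I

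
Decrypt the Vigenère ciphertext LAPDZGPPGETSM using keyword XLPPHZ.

OPAOSHSERPMTP

Repeat the key across the ciphertext: XLPPHZXLPPHZX
L(11)−X(23): -12≡14 → O
A(0)−L(11): -11≡15 → P
P(15)−P(15): 0 → A
D(3)−P(15): -12≡14 → O
Z(25)−H(7): 18 → S
G(6)−Z(25): -19≡7 → H
P(15)−X(23): -8≡18 → S
P(15)−L(11): 4 → E
G(6)−P(15): -9≡17 → R
E(4)−P(15): -11≡15 → P
T(19)−H(7): 12 → M
S(18)−Z(25): -7≡19 → T
M(12)−X(23): -11≡15 → P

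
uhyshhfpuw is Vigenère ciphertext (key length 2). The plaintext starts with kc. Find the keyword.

Subtract each crib letter from the matching ciphertext letter (mod 26):
u(20)−k(10)=10 → k
h(7)−c(2)=5 → f

kf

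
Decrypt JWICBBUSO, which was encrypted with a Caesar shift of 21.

J(9): 9−21=-12≡14 → O
W(22): 22−21=1 → B
I(8): 8−21=-13≡13 → N
C(2): 2−21=-19≡7 → H
B(1): 1−21=-20≡6 → G
B(1): 1−21=-20≡6 → G
U(20): 20−21=-1≡25 → Z
S(18): 18−21=-3≡23 → X
O(14): 14−21=-7≡19 → T

OBNHGGZXT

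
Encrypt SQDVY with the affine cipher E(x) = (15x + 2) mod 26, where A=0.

S(18): 15·18+2=272≡12 → M
Q(16): 15·16+2=242≡8 → I
D(3): 15·3+2=47≡21 → V
V(21): 15·21+2=317≡5 → F
Y(24): 15·24+2=362≡24 → Y

MIVFY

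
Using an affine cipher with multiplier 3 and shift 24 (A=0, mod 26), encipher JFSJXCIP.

J(9): 3·9+24=51≡25 → Z
F(5): 3·5+24=39≡13 → N
S(18): 3·18+24=78≡0 → A
J(9): 3·9+24=51≡25 → Z
X(23): 3·23+24=93≡15 → P
C(2): 3·2+24=30≡4 → E
I(8): 3·8+24=48≡22 → W
P(15): 3·15+24=69≡17 → R

ZNAZPEWR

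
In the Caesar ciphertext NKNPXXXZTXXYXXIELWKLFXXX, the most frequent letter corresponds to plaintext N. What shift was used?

10

The most frequent ciphertext letter is X (appears 10 times).
X is position 23; N is position 13.
Shift = 10.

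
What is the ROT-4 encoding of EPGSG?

E(4): 4+4=8 → I
P(15): 15+4=19 → T
G(6): 6+4=10 → K
S(18): 18+4=22 → W
G(6): 6+4=10 → K

ITKWK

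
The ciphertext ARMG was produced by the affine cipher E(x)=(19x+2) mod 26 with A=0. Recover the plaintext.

The inverse of 19 mod 26 is 11, since 19·11=209≡1. Apply D(y)=11·(y−2) mod 26:
A(0): 11·(0−2)=-22≡4 → E
R(17): 11·(17−2)=165≡9 → J
M(12): 11·(12−2)=110≡6 → G
G(6): 11·(6−2)=44≡18 → S

EJGS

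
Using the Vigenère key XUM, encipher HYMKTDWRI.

Repeat the key across the message: XUMXUMXUM
H(7)+X(23): 30≡4 → E
Y(24)+U(20): 44≡18 → S
M(12)+M(12): 24 → Y
K(10)+X(23): 33≡7 → H
T(19)+U(20): 39≡13 → N
D(3)+M(12): 15 → P
W(22)+X(23): 45≡19 → T
R(17)+U(20): 37≡11 → L
I(8)+M(12): 20 → U

ESYHNPTLU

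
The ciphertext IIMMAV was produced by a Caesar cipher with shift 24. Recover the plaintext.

KKOOCX

I(8): 8−24=-16≡10 → K
I(8): 8−24=-16≡10 → K
M(12): 12−24=-12≡14 → O
M(12): 12−24=-12≡14 → O
A(0): 0−24=-24≡2 → C
V(21): 21−24=-3≡23 → X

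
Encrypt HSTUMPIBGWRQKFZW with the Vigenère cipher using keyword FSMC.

Repeat the key across the message: FSMCFSMCFSMCFSMC
H(7)+F(5): 12 → M
S(18)+S(18): 36≡10 → K
T(19)+M(12): 31≡5 → F
U(20)+C(2): 22 → W
M(12)+F(5): 17 → R
P(15)+S(18): 33≡7 → H
I(8)+M(12): 20 → U
B(1)+C(2): 3 → D
G(6)+F(5): 11 → L
W(22)+S(18): 40≡14 → O
R(17)+M(12): 29≡3 → D
Q(16)+C(2): 18 → S
K(10)+F(5): 15 → P
F(5)+S(18): 23 → X
Z(25)+M(12): 37≡11 → L
W(22)+C(2): 24 → Y

MKFWRHUDLODSPXLY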